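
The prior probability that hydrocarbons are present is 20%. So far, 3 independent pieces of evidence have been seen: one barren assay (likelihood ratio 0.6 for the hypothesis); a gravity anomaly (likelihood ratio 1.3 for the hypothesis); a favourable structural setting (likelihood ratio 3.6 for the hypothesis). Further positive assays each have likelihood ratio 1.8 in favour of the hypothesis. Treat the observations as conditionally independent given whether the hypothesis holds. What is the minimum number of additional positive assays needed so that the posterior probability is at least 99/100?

Prior odds = 0.2/0.8 = 0.25.
Combined Bayes factor of the evidence already in hand = 0.6 × 1.3 × 3.6 = 2.808.
Odds after that evidence = 0.25 × 2.808 = 0.702.
Target odds = 0.99/0.01 = 99.
Need 1.8ⁿ ≥ 99 ÷ 0.702 = 5500/39.
1.8⁸ = 43046721/390625 falls short of 5500/39 but 1.8⁹ = 387420489/1953125 reaches it, so n = 9.

9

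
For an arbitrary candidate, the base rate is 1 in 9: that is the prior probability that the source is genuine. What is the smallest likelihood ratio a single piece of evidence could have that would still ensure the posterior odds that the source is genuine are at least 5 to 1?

Prior odds = (1/9)/(8/9) = 0.125.
Target odds = 5.
Required Bayes factor = 5 ÷ 0.125 = 40.

40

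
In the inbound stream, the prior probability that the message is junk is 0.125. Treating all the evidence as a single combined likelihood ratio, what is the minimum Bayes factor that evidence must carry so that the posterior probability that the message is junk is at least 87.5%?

Prior odds = 0.125/0.875 = 1/7.
Target odds = 0.875/0.125 = 7.
Required Bayes factor = 7 ÷ (1/7) = 49.

49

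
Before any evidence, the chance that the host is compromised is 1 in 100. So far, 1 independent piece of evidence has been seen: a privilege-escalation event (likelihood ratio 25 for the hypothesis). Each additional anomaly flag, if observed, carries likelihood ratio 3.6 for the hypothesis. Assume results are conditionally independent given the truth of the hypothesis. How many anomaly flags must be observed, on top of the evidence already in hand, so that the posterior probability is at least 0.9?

Prior odds = 0.01/0.99 = 1/99.
Bayes factor of the evidence already in hand = 25.
Odds after that evidence = (1/99) × 25 = 25/99.
Target odds = 0.9/0.1 = 9.
Need 3.6ⁿ ≥ 9 ÷ (25/99) = 35.64.
3.6² = 12.96 falls short of 35.64 but 3.6³ = 46.656 reaches it, so n = 3.

3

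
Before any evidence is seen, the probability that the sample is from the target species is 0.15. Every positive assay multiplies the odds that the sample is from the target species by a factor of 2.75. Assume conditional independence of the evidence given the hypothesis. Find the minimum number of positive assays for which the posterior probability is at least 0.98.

6

Prior odds: 0.15 ÷ 0.85 = 3/17.
Likelihood ratio per positive assay = 2.75.
Target posterior odds = 0.98/0.02 = 49.
Need (3/17) × 2.75ⁿ ≥ 49, i.e. 2.75ⁿ ≥ 833/3.
2.75⁵ = 161051/1024 falls short of 833/3 but 2.75⁶ = 1771561/4096 reaches it, so n = 6.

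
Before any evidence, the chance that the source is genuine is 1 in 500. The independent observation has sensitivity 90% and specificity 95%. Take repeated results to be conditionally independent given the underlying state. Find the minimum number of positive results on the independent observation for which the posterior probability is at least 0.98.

Prior odds = 0.002/0.998 = 1/499.
False-positive rate = 1 − 0.95 = 0.05; likelihood ratio of a positive = 0.9/0.05 = 18.
Target odds: 0.98 ÷ 0.02 = 49.
Need (1/499) × 18ⁿ ≥ 49, i.e. 18ⁿ ≥ 24451.
18³ = 5832 falls short of 24451 but 18⁴ = 104976 reaches it, so n = 4.

4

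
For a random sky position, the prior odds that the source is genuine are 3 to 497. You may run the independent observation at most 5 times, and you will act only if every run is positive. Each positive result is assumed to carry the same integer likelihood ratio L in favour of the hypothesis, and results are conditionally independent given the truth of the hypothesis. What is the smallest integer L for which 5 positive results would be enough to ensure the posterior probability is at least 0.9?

Prior odds = 3/497.
Target odds = 0.9/0.1 = 9.
Need L⁵ ≥ 9 ÷ (3/497) = 1491.
4⁵ = 1024 < 1491 ≤ 3125 = 5⁵, so L = 5.

5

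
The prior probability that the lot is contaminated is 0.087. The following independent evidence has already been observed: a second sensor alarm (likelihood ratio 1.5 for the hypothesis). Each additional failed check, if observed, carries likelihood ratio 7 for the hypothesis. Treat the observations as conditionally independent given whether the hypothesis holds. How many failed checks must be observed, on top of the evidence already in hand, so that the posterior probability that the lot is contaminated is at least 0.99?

Prior odds = 0.087/0.913 = 87/913.
Bayes factor of the evidence already in hand = 1.5.
Odds after that evidence = (87/913) × 1.5 = 261/1826.
Target odds = 0.99/0.01 = 99.
Need 7ⁿ ≥ 99 ÷ (261/1826) = 20086/29.
7³ = 343 falls short of 20086/29 but 7⁴ = 2401 reaches it, so n = 4.

4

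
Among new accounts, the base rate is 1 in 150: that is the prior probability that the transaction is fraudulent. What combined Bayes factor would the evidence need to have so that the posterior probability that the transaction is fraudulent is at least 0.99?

14751

Prior odds = (1/150)/(149/150) = 1/149.
Target odds = 0.99/0.01 = 99.
Required Bayes factor = 99 ÷ (1/149) = 14751.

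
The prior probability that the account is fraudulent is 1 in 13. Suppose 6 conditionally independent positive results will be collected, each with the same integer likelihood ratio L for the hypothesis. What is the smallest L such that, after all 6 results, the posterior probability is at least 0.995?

4

Prior odds = (1/13)/(12/13) = 1/12.
Target odds = 0.995/0.005 = 199.
Need L⁶ ≥ 199 ÷ (1/12) = 2388.
3⁶ = 729 < 2388 ≤ 4096 = 4⁶, so L = 4.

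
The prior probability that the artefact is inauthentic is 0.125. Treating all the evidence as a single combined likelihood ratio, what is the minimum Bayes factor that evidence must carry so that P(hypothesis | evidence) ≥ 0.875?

49

Prior odds = 0.125/0.875 = 1/7.
Target odds = 0.875/0.125 = 7.
Required Bayes factor = 7 ÷ (1/7) = 49.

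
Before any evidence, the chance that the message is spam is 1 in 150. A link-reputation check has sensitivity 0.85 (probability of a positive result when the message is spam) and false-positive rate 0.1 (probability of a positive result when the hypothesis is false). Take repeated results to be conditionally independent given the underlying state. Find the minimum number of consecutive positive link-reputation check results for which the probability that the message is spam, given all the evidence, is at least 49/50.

Prior odds = (1/150)/(149/150) = 1/149.
Likelihood ratio of a positive result = 0.85/0.1 = 8.5.
Target posterior odds = 0.98/0.02 = 49.
Require 8.5ⁿ ≥ 49 ÷ (1/149) = 7301.
8.5⁴ = 5220.0625 falls short of 7301 but 8.5⁵ = 44370.53125 reaches it, so n = 5.

5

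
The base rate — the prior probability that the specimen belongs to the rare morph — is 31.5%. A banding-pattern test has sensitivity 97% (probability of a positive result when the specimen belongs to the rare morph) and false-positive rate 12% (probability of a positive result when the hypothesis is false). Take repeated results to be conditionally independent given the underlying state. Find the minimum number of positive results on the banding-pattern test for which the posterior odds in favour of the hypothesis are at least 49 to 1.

3

Prior odds = 0.315/0.685 = 63/137.
Likelihood ratio of a positive result = 0.97/0.12 = 97/12.
Target odds = 49.
Need (63/137) × (97/12)ⁿ ≥ 49, i.e. (97/12)ⁿ ≥ 959/9.
(97/12)² = 9409/144 falls short of 959/9 but (97/12)³ = 912673/1728 reaches it, so n = 3.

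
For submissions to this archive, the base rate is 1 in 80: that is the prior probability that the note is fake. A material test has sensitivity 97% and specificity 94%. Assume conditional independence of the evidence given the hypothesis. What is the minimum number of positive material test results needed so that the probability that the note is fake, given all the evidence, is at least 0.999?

Prior odds: 0.0125 ÷ 0.9875 = 1/79.
False-positive rate = 1 − 0.94 = 0.06; likelihood ratio of a positive = 0.97/0.06 = 97/6.
Target odds: 0.999 ÷ 0.001 = 999.
Need (1/79) × (97/6)ⁿ ≥ 999, i.e. (97/6)ⁿ ≥ 78921.
(97/6)⁴ = 88529281/1296 falls short of 78921 but (97/6)⁵ ≈1.10434e+06 reaches it, so n = 5.

5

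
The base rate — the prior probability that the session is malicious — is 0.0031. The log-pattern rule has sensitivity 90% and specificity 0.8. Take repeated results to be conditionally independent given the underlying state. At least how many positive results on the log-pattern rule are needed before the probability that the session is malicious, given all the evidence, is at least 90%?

6

Prior odds: 0.0031 ÷ 0.9969 = 31/9969.
False-positive rate = 1 − 0.8 = 0.2; likelihood ratio of a positive = 0.9/0.2 = 4.5.
Target posterior odds = 0.9/0.1 = 9.
Require 4.5ⁿ ≥ 9 ÷ (31/9969) = 89721/31.
4.5⁵ = 1845.28125 falls short of 89721/31 but 4.5⁶ = 8303.765625 reaches it, so n = 6.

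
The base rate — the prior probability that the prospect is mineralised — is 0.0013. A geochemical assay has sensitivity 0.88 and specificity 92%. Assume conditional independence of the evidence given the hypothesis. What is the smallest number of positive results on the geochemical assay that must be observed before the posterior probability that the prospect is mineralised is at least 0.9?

Prior odds: 0.0013 ÷ 0.9987 = 13/9987.
False-positive rate = 1 − 0.92 = 0.08; likelihood ratio of a positive = 0.88/0.08 = 11.
Target posterior odds = 0.9/0.1 = 9.
Require 11ⁿ ≥ 9 ÷ (13/9987) = 89883/13.
11³ = 1331 falls short of 89883/13 but 11⁴ = 14641 reaches it, so n = 4.

4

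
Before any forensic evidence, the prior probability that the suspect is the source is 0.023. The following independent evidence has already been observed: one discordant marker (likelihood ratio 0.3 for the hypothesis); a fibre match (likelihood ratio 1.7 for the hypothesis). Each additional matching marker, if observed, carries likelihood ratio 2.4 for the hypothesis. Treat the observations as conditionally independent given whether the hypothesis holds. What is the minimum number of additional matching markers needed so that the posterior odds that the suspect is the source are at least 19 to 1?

9

Prior odds = 0.023/0.977 = 23/977.
Combined Bayes factor of the evidence already in hand = 0.3 × 1.7 = 0.51.
Odds after that evidence = (23/977) × 0.51 = 1173/97700.
Target odds = 19.
Need 2.4ⁿ ≥ 19 ÷ (1173/97700) = 1856300/1173.
2.4⁸ = 429981696/390625 falls short of 1856300/1173 but 2.4⁹ ≈2641.81 reaches it, so n = 9.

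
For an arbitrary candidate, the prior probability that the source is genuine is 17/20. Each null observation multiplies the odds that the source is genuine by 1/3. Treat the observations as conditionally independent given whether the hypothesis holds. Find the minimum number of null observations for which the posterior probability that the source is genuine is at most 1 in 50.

Prior odds: 0.85 ÷ 0.15 = 17/3.
Likelihood ratio per null observation = 1/3.
Target odds: 0.02 ÷ 0.98 = 1/49.
Require (1/3)ⁿ ≤ 1/49 ÷ (17/3) = 3/833.
(1/3)⁵ = 1/243 is still above 3/833 but (1/3)⁶ = 1/729 is at or below it, so n = 6.

6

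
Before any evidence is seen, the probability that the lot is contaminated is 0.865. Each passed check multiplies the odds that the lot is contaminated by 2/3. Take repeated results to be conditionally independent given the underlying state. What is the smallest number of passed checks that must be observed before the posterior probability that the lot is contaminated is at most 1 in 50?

15

Prior odds: 0.865 ÷ 0.135 = 173/27.
Likelihood ratio per passed check = 2/3.
Target posterior odds = 0.02/0.98 = 1/49.
Need (173/27) × (2/3)ⁿ ≤ 1/49, i.e. (2/3)ⁿ ≤ 27/8477.
(2/3)¹⁴ = 16384/4782969 is still above 27/8477 but (2/3)¹⁵ = 32768/14348907 is at or below it, so n = 15.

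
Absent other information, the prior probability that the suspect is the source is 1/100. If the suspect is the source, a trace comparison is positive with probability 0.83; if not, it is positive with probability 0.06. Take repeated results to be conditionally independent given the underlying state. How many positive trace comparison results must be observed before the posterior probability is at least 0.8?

Prior odds = 0.01/0.99 = 1/99.
Likelihood ratio of a positive = 0.83/0.06 = 83/6.
Target odds: 0.8 ÷ 0.2 = 4.
Require (83/6)ⁿ ≥ 4 ÷ (1/99) = 396.
(83/6)² = 6889/36 falls short of 396 but (83/6)³ = 571787/216 reaches it, so n = 3.

3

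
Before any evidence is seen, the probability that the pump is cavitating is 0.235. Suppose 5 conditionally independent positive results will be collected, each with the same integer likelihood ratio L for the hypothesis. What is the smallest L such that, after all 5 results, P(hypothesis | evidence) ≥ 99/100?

Prior odds = 0.235/0.765 = 47/153.
Target odds = 0.99/0.01 = 99.
Need L⁵ ≥ 99 ÷ (47/153) = 15147/47.
3⁵ = 243 < 15147/47 ≤ 1024 = 4⁵, so L = 4.

4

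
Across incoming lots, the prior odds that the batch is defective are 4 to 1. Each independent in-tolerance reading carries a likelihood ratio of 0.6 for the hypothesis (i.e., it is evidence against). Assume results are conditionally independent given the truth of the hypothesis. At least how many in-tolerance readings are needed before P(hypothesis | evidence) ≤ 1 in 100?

12

Prior odds = 4.
Likelihood ratio per in-tolerance reading = 0.6.
Target posterior odds = 0.01/0.99 = 1/99.
Need 4 × 0.6ⁿ ≤ 1/99, i.e. 0.6ⁿ ≤ 1/396.
0.6¹¹ = 177147/48828125 is still above 1/396 but 0.6¹² = 531441/244140625 is at or below it, so n = 12.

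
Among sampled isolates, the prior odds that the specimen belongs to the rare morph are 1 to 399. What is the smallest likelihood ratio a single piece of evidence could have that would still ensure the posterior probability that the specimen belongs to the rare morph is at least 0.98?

19551

Prior odds = 1/399.
Target odds = 0.98/0.02 = 49.
Required Bayes factor = 49 ÷ (1/399) = 19551.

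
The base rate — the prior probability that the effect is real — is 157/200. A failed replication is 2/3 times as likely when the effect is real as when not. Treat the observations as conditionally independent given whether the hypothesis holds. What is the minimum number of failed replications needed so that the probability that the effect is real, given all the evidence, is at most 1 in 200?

Prior odds: 0.785 ÷ 0.215 = 157/43.
Likelihood ratio per failed replication = 2/3.
Target odds: 0.005 ÷ 0.995 = 1/199.
Need (157/43) × (2/3)ⁿ ≤ 1/199, i.e. (2/3)ⁿ ≤ 43/31243.
(2/3)¹⁶ = 65536/43046721 is still above 43/31243 but (2/3)¹⁷ = 131072/129140163 is at or below it, so n = 17.

17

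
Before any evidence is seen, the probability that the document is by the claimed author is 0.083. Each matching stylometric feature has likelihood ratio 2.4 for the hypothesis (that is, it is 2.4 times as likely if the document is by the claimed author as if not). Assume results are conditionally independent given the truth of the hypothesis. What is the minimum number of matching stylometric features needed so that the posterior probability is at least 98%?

8

Prior odds = 0.083/0.917 = 83/917.
Likelihood ratio per matching stylometric feature = 2.4.
Target posterior odds = 0.98/0.02 = 49.
Need (83/917) × 2.4ⁿ ≥ 49, i.e. 2.4ⁿ ≥ 44933/83.
2.4⁷ = 35831808/78125 falls short of 44933/83 but 2.4⁸ = 429981696/390625 reaches it, so n = 8.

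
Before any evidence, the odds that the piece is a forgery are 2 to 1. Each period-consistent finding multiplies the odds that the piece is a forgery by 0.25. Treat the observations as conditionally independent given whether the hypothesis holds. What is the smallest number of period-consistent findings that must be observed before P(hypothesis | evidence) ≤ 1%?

4

Prior odds = 2.
Likelihood ratio per period-consistent finding = 0.25.
Target posterior odds = 0.01/0.99 = 1/99.
Require 0.25ⁿ ≤ 1/99 ÷ 2 = 1/198.
0.25³ = 0.015625 is still above 1/198 but 0.25⁴ = 0.00390625 is at or below it, so n = 4.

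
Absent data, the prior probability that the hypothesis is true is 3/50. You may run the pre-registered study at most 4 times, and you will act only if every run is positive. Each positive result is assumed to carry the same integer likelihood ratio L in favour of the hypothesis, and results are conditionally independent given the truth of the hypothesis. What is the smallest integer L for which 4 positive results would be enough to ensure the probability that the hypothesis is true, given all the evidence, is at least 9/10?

Prior odds = 0.06/0.94 = 3/47.
Target odds = 0.9/0.1 = 9.
Need L⁴ ≥ 9 ÷ (3/47) = 141.
3⁴ = 81 < 141 ≤ 256 = 4⁴, so L = 4.

4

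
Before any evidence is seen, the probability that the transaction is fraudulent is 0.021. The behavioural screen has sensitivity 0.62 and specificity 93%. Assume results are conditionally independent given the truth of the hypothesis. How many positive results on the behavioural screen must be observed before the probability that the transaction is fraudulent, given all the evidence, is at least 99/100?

Prior odds = 0.021/0.979 = 21/979.
False-positive rate = 1 − 0.93 = 0.07; likelihood ratio of a positive = 0.62/0.07 = 62/7.
Target odds: 0.99 ÷ 0.01 = 99.
Need (21/979) × (62/7)ⁿ ≥ 99, i.e. (62/7)ⁿ ≥ 32307/7.
(62/7)³ = 238328/343 falls short of 32307/7 but (62/7)⁴ = 14776336/2401 reaches it, so n = 4.

4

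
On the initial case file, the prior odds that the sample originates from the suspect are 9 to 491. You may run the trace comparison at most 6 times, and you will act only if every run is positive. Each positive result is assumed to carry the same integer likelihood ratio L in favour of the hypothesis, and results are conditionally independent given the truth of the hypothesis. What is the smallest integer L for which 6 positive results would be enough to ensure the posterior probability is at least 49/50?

4

Prior odds = 9/491.
Target odds = 0.98/0.02 = 49.
Need L⁶ ≥ 49 ÷ (9/491) = 24059/9.
3⁶ = 729 < 24059/9 ≤ 4096 = 4⁶, so L = 4.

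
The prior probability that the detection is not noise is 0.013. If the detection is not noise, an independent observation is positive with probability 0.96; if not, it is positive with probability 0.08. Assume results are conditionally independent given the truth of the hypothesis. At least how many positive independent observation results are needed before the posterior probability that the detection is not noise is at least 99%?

Prior odds = 0.013/0.987 = 13/987.
Likelihood ratio of a positive = 0.96/0.08 = 12.
Target odds: 0.99 ÷ 0.01 = 99.
Require 12ⁿ ≥ 99 ÷ (13/987) = 97713/13.
12³ = 1728 falls short of 97713/13 but 12⁴ = 20736 reaches it, so n = 4.

4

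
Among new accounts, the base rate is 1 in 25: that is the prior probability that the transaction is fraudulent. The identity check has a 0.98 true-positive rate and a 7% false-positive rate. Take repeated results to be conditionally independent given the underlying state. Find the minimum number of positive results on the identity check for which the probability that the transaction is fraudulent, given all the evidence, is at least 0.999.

4

Prior odds = 0.04/0.96 = 1/24.
Likelihood ratio of a positive result = 0.98/0.07 = 14.
Target odds: 0.999 ÷ 0.001 = 999.
Need (1/24) × 14ⁿ ≥ 999, i.e. 14ⁿ ≥ 23976.
14³ = 2744 falls short of 23976 but 14⁴ = 38416 reaches it, so n = 4.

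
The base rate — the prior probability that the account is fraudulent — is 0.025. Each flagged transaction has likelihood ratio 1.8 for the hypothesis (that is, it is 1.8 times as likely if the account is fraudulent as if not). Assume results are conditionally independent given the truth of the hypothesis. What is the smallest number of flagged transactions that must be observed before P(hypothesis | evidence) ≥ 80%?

Prior odds: 0.025 ÷ 0.975 = 1/39.
Likelihood ratio per flagged transaction = 1.8.
Target odds: 0.8 ÷ 0.2 = 4.
Require 1.8ⁿ ≥ 4 ÷ (1/39) = 156.
1.8⁸ = 43046721/390625 falls short of 156 but 1.8⁹ = 387420489/1953125 reaches it, so n = 9.

9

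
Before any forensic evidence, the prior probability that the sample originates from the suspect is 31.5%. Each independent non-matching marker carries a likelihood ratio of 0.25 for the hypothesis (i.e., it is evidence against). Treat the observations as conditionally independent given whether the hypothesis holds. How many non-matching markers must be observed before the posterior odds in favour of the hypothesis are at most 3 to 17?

1

Prior odds = 0.315/0.685 = 63/137.
Likelihood ratio per non-matching marker = 0.25.
Target odds = 3/17.
Require 0.25ⁿ ≤ 3/17 ÷ (63/137) = 137/357.
0.25¹ = 0.25, which is already at or below the required 137/357; so n = 1.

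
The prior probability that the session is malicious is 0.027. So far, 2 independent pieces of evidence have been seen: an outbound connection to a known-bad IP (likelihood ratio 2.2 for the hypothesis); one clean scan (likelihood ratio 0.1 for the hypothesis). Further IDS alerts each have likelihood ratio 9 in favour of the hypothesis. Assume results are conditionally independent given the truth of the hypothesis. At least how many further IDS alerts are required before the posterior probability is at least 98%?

5

Prior odds = 0.027/0.973 = 27/973.
Combined Bayes factor of the evidence already in hand = 2.2 × 0.1 = 0.22.
Odds after that evidence = (27/973) × 0.22 = 297/48650.
Target odds = 0.98/0.02 = 49.
Need 9ⁿ ≥ 49 ÷ (297/48650) = 2383850/297.
9⁴ = 6561 falls short of 2383850/297 but 9⁵ = 59049 reaches it, so n = 5.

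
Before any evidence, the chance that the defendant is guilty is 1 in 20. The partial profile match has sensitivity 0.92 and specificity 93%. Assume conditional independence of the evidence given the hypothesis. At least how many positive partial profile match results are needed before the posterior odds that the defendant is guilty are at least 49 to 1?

Prior odds: 0.05 ÷ 0.95 = 1/19.
False-positive rate = 1 − 0.93 = 0.07; likelihood ratio of a positive = 0.92/0.07 = 92/7.
Target odds = 49.
Need (1/19) × (92/7)ⁿ ≥ 49, i.e. (92/7)ⁿ ≥ 931.
(92/7)² = 8464/49 falls short of 931 but (92/7)³ = 778688/343 reaches it, so n = 3.

3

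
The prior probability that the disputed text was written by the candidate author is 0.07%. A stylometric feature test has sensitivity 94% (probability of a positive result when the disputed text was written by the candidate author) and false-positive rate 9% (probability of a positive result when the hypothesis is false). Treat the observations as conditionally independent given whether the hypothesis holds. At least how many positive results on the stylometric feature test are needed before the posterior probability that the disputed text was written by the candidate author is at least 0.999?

Prior odds = 0.0007/0.9993 = 7/9993.
Likelihood ratio of a positive result = 0.94/0.09 = 94/9.
Target odds: 0.999 ÷ 0.001 = 999.
Need (7/9993) × (94/9)ⁿ ≥ 999, i.e. (94/9)ⁿ ≥ 9983007/7.
(94/9)⁶ ≈1.29811e+06 falls short of 9983007/7 but (94/9)⁷ ≈1.35581e+07 reaches it, so n = 7.

7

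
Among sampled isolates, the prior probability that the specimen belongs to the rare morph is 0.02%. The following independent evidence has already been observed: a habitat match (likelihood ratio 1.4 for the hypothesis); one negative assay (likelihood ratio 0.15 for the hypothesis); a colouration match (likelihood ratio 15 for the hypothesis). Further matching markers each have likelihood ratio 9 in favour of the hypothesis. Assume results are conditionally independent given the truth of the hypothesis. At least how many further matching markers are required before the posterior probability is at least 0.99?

6

Prior odds = 0.0002/0.9998 = 1/4999.
Combined Bayes factor of the evidence already in hand = 1.4 × 0.15 × 15 = 3.15.
Odds after that evidence = (1/4999) × 3.15 = 63/99980.
Target odds = 0.99/0.01 = 99.
Need 9ⁿ ≥ 99 ÷ (63/99980) = 1099780/7.
9⁵ = 59049 falls short of 1099780/7 but 9⁶ = 531441 reaches it, so n = 6.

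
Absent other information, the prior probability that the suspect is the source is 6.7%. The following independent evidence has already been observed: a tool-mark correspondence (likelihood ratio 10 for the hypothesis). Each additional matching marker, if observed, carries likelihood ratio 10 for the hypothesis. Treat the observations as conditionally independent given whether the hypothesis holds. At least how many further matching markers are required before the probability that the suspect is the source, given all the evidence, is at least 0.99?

Prior odds = 0.067/0.933 = 67/933.
Bayes factor of the evidence already in hand = 10.
Odds after that evidence = (67/933) × 10 = 670/933.
Target odds = 0.99/0.01 = 99.
Need 10ⁿ ≥ 99 ÷ (670/933) = 92367/670.
10² = 100 falls short of 92367/670 but 10³ = 1000 reaches it, so n = 3.

3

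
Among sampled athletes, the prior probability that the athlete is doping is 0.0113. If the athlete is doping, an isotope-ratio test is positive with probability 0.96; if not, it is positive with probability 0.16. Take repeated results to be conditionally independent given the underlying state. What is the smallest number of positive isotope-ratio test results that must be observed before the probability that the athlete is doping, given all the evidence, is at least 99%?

6

Prior odds: 0.0113 ÷ 0.9887 = 113/9887.
Likelihood ratio of a positive = 0.96/0.16 = 6.
Target odds: 0.99 ÷ 0.01 = 99.
Need (113/9887) × 6ⁿ ≥ 99, i.e. 6ⁿ ≥ 978813/113.
6⁵ = 7776 falls short of 978813/113 but 6⁶ = 46656 reaches it, so n = 6.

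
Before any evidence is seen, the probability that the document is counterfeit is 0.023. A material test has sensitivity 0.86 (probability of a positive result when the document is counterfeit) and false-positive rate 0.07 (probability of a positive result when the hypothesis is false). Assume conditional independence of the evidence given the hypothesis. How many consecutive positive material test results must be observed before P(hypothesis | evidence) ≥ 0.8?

3

Prior odds = 0.023/0.977 = 23/977.
Likelihood ratio of a positive result = 0.86/0.07 = 86/7.
Target posterior odds = 0.8/0.2 = 4.
Require (86/7)ⁿ ≥ 4 ÷ (23/977) = 3908/23.
(86/7)² = 7396/49 falls short of 3908/23 but (86/7)³ = 636056/343 reaches it, so n = 3.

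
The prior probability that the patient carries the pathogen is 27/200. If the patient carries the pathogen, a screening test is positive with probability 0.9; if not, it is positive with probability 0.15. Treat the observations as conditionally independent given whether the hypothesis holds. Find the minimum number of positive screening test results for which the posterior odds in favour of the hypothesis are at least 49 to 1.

4

Prior odds = 0.135/0.865 = 27/173.
Likelihood ratio of a positive = 0.9/0.15 = 6.
Target odds = 49.
Need (27/173) × 6ⁿ ≥ 49, i.e. 6ⁿ ≥ 8477/27.
6³ = 216 falls short of 8477/27 but 6⁴ = 1296 reaches it, so n = 4.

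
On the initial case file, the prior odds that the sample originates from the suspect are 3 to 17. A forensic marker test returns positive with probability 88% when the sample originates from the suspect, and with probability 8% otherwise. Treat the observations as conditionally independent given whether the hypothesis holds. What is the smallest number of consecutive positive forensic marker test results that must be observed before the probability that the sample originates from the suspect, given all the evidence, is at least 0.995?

3

Prior odds = 3/17.
Likelihood ratio of a positive result = 0.88/0.08 = 11.
Target odds: 0.995 ÷ 0.005 = 199.
Require 11ⁿ ≥ 199 ÷ (3/17) = 3383/3.
11² = 121 falls short of 3383/3 but 11³ = 1331 reaches it, so n = 3.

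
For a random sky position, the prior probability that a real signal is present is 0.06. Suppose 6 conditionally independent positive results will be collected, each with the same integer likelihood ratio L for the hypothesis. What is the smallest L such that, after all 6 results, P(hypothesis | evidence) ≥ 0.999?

Prior odds = 0.06/0.94 = 3/47.
Target odds = 0.999/0.001 = 999.
Need L⁶ ≥ 999 ÷ (3/47) = 15651.
5⁶ = 15625 < 15651 ≤ 46656 = 6⁶, so L = 6.

6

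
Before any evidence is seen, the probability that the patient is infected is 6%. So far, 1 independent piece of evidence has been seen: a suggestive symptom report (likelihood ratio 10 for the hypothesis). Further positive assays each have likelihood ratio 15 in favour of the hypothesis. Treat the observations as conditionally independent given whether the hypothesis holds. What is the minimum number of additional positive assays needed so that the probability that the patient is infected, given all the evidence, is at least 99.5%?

3

Prior odds = 0.06/0.94 = 3/47.
Bayes factor of the evidence already in hand = 10.
Odds after that evidence = (3/47) × 10 = 30/47.
Target odds = 0.995/0.005 = 199.
Need 15ⁿ ≥ 199 ÷ (30/47) = 9353/30.
15² = 225 falls short of 9353/30 but 15³ = 3375 reaches it, so n = 3.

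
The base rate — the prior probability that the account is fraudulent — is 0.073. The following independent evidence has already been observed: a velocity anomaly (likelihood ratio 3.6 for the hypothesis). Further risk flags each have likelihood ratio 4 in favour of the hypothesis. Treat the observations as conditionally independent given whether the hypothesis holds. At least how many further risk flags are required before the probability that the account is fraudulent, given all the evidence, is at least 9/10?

3

Prior odds = 0.073/0.927 = 73/927.
Bayes factor of the evidence already in hand = 3.6.
Odds after that evidence = (73/927) × 3.6 = 146/515.
Target odds = 0.9/0.1 = 9.
Need 4ⁿ ≥ 9 ÷ (146/515) = 4635/146.
4² = 16 falls short of 4635/146 but 4³ = 64 reaches it, so n = 3.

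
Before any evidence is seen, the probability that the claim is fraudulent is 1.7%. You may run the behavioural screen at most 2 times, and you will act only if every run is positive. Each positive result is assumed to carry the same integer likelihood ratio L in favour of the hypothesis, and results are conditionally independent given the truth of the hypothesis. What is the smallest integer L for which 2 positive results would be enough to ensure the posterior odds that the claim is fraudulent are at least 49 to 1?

54

Prior odds = 0.017/0.983 = 17/983.
Target odds = 49.
Need L² ≥ 49 ÷ (17/983) = 48167/17.
53² = 2809 < 48167/17 ≤ 2916 = 54², so L = 54.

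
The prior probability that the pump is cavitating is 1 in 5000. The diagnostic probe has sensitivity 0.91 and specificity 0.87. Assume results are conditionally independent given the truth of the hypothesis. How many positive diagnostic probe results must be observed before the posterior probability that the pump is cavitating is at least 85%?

Prior odds: 0.0002 ÷ 0.9998 = 1/4999.
False-positive rate = 1 − 0.87 = 0.13; likelihood ratio of a positive = 0.91/0.13 = 7.
Target posterior odds = 0.85/0.15 = 17/3.
Need (1/4999) × 7ⁿ ≥ 17/3, i.e. 7ⁿ ≥ 84983/3.
7⁵ = 16807 falls short of 84983/3 but 7⁶ = 117649 reaches it, so n = 6.

6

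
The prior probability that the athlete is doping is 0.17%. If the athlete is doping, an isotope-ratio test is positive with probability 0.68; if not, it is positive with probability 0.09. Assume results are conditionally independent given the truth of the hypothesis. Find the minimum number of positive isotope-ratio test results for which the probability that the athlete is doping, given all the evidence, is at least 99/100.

Prior odds: 0.0017 ÷ 0.9983 = 17/9983.
Likelihood ratio of a positive = 0.68/0.09 = 68/9.
Target posterior odds = 0.99/0.01 = 99.
Need (17/9983) × (68/9)ⁿ ≥ 99, i.e. (68/9)ⁿ ≥ 988317/17.
(68/9)⁵ ≈24622.5 falls short of 988317/17 but (68/9)⁶ ≈186037 reaches it, so n = 6.

6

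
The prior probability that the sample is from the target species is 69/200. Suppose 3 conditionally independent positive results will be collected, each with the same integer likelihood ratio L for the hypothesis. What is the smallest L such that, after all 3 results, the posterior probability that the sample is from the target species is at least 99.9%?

Prior odds = 0.345/0.655 = 69/131.
Target odds = 0.999/0.001 = 999.
Need L³ ≥ 999 ÷ (69/131) = 43623/23.
12³ = 1728 < 43623/23 ≤ 2197 = 13³, so L = 13.

13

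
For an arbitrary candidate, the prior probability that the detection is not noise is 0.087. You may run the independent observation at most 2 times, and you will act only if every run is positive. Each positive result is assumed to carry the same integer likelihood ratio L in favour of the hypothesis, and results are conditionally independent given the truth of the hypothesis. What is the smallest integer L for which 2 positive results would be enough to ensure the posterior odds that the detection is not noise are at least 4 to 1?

7

Prior odds = 0.087/0.913 = 87/913.
Target odds = 4.
Need L² ≥ 4 ÷ (87/913) = 3652/87.
6² = 36 < 3652/87 ≤ 49 = 7², so L = 7.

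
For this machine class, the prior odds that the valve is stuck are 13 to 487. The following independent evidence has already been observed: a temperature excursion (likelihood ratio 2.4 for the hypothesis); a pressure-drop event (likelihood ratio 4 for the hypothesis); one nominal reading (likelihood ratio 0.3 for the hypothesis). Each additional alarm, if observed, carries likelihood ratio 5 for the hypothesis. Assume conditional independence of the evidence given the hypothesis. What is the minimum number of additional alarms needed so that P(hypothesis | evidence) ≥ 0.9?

3

Prior odds = 13/487.
Combined Bayes factor of the evidence already in hand = 2.4 × 4 × 0.3 = 2.88.
Odds after that evidence = (13/487) × 2.88 = 936/12175.
Target odds = 0.9/0.1 = 9.
Need 5ⁿ ≥ 9 ÷ (936/12175) = 12175/104.
5² = 25 falls short of 12175/104 but 5³ = 125 reaches it, so n = 3.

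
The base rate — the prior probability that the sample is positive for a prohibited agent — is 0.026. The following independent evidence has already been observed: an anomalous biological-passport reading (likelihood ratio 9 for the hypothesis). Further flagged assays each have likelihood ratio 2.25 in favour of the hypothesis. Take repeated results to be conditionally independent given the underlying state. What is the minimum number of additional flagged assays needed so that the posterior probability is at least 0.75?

4

Prior odds = 0.026/0.974 = 13/487.
Bayes factor of the evidence already in hand = 9.
Odds after that evidence = (13/487) × 9 = 117/487.
Target odds = 0.75/0.25 = 3.
Need 2.25ⁿ ≥ 3 ÷ (117/487) = 487/39.
2.25³ = 11.390625 falls short of 487/39 but 2.25⁴ = 25.62890625 reaches it, so n = 4.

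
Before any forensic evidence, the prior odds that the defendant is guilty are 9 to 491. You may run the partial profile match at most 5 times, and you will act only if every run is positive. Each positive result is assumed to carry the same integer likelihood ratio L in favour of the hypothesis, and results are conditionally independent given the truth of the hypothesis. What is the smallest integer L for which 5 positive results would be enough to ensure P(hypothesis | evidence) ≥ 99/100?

6

Prior odds = 9/491.
Target odds = 0.99/0.01 = 99.
Need L⁵ ≥ 99 ÷ (9/491) = 5401.
5⁵ = 3125 < 5401 ≤ 7776 = 6⁵, so L = 6.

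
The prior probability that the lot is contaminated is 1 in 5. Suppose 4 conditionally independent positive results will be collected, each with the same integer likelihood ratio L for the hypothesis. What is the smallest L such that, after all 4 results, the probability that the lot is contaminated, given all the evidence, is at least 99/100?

5

Prior odds = 0.2/0.8 = 0.25.
Target odds = 0.99/0.01 = 99.
Need L⁴ ≥ 99 ÷ 0.25 = 396.
4⁴ = 256 < 396 ≤ 625 = 5⁴, so L = 5.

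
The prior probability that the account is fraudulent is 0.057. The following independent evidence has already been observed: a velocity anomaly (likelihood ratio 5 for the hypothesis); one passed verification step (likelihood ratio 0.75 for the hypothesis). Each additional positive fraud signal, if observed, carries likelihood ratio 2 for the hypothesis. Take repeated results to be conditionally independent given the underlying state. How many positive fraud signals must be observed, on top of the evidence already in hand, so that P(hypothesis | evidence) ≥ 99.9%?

Prior odds = 0.057/0.943 = 57/943.
Combined Bayes factor of the evidence already in hand = 5 × 0.75 = 3.75.
Odds after that evidence = (57/943) × 3.75 = 855/3772.
Target odds = 0.999/0.001 = 999.
Need 2ⁿ ≥ 999 ÷ (855/3772) = 418692/95.
2¹² = 4096 falls short of 418692/95 but 2¹³ = 8192 reaches it, so n = 13.

13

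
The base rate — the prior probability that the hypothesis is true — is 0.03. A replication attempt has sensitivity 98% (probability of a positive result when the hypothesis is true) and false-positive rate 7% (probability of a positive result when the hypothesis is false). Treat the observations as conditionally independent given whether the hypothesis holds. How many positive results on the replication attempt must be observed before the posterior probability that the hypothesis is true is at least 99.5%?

Prior odds: 0.03 ÷ 0.97 = 3/97.
Likelihood ratio of a positive result = 0.98/0.07 = 14.
Target odds: 0.995 ÷ 0.005 = 199.
Require 14ⁿ ≥ 199 ÷ (3/97) = 19303/3.
14³ = 2744 falls short of 19303/3 but 14⁴ = 38416 reaches it, so n = 4.

4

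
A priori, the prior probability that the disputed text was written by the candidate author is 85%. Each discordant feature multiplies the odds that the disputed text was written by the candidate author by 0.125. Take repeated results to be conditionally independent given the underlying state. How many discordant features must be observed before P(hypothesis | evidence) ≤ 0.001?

5

Prior odds: 0.85 ÷ 0.15 = 17/3.
Likelihood ratio per discordant feature = 0.125.
Target posterior odds = 0.001/0.999 = 1/999.
Require 0.125ⁿ ≤ 1/999 ÷ (17/3) = 1/5661.
0.125⁴ = 1/4096 is still above 1/5661 but 0.125⁵ = 1/32768 is at or below it, so n = 5.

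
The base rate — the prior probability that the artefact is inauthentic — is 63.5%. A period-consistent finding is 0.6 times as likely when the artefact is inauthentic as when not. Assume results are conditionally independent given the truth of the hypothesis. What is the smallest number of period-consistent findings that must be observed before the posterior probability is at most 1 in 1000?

Prior odds = 0.635/0.365 = 127/73.
Likelihood ratio per period-consistent finding = 0.6.
Target posterior odds = 0.001/0.999 = 1/999.
Require 0.6ⁿ ≤ 1/999 ÷ (127/73) = 73/126873.
0.6¹⁴ ≈0.000783642 is still above 73/126873 but 0.6¹⁵ ≈0.000470185 is at or below it, so n = 15.

15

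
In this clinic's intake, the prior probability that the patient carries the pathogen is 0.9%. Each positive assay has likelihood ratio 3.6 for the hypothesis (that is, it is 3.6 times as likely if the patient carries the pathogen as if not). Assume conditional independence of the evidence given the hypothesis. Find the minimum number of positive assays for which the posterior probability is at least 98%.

7

Prior odds: 0.009 ÷ 0.991 = 9/991.
Likelihood ratio per positive assay = 3.6.
Target odds: 0.98 ÷ 0.02 = 49.
Require 3.6ⁿ ≥ 49 ÷ (9/991) = 48559/9.
3.6⁶ = 34012224/15625 falls short of 48559/9 but 3.6⁷ = 612220032/78125 reaches it, so n = 7.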